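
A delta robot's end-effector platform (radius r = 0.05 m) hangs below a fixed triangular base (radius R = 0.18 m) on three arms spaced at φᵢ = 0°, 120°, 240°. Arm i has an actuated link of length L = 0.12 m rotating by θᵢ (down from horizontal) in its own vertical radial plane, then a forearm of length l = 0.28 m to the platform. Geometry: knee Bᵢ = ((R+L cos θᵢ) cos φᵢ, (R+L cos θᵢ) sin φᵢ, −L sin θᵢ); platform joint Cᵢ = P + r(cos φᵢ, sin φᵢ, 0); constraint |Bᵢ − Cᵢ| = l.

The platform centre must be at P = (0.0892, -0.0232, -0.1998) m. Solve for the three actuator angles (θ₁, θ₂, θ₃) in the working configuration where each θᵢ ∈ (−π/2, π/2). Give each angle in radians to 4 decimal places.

θ₁ = -0.2620, θ₂ = 1.0467, θ₃ = 0.7854

φ1=0.0° → target in arm frame (0.0892, -0.0232)
  A cos θ + B sin θ = C:  0.0408·cos θ + -0.1998·sin θ = 0.0912
  θ1 = atan2(B,A) + arccos(C/0.2039) = -0.2620
rotate P by −φ2: (-0.0647, -0.0656, -0.1998)
  e−x'=0.1947;  (l²−L²−(e−x')²−y'²−z²)/2L = -0.0756
  θ2 = atan2(B,A) + arccos(C/0.2790) = 1.0467
rotate P by −φ3: (-0.0245, 0.0888, -0.1998)
  A cos θ + B sin θ = C:  0.1545·cos θ + -0.1998·sin θ = -0.0320
  γ=atan2(-0.1998,0.1545)=-0.9125;  ψ=arccos(-0.1268)=1.6980;  θ3=γ+ψ≈0.7854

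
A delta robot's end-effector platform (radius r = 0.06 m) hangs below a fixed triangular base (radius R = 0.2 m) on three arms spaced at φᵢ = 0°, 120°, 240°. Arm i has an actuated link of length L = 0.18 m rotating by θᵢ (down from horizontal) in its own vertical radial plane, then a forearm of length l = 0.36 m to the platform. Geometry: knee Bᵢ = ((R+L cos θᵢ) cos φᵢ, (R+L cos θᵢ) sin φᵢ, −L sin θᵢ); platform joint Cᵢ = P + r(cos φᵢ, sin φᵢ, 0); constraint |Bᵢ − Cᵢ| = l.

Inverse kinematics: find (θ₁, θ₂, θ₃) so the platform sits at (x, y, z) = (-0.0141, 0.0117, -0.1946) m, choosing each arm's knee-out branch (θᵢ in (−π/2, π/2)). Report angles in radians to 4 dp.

θ₁ = 0.2619, θ₂ = 0.0001, θ₃ = 0.1749

φ1=0.0° → target in arm frame (-0.0141, 0.0117)
  e−x'=0.1541;  (l²−L²−(e−x')²−y'²−z²)/2L = 0.0985
  √(A²+B²)=0.2482;  θ1 = -0.9010+1.1629 ≈ 0.2619
rotate P by −φ2: (0.0172, 0.0064, -0.1946)
  e−x'=0.1228;  (l²−L²−(e−x')²−y'²−z²)/2L = 0.1228
  θ2 = atan2(B,A) + arccos(C/0.2301) = 0.0001
φ3=240.0° → target in arm frame (-0.0031, -0.0181)
  A=0.1431, B=-0.1946, C=(l²−L²−A²−y'²−z²)/(2L)=0.1070
  √(A²+B²)=0.2415;  θ3 = -0.9368+1.1117 ≈ 0.1749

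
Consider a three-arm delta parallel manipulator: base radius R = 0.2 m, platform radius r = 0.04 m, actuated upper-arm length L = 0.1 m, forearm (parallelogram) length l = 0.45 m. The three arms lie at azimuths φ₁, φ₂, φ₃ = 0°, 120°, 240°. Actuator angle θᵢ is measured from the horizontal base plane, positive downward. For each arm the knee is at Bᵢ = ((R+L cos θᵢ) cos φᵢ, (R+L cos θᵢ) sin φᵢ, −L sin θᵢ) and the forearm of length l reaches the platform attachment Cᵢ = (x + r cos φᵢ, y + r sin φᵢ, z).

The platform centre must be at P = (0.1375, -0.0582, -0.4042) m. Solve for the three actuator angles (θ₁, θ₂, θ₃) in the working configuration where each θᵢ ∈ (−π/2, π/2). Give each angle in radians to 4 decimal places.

rotate P by −φ1: (0.1375, -0.0582, -0.4042)
  A=0.0225, B=-0.4042, C=(l²−L²−A²−y'²−z²)/(2L)=0.1261
  θ1 = atan2(B,A) + arccos(C/0.4048) = -0.2613
φ2=120.0° → target in arm frame (-0.1192, -0.0900)
  e−x'=0.2792;  (l²−L²−(e−x')²−y'²−z²)/2L = -0.2845
  θ2 = atan2(B,A) + arccos(C/0.4912) = 1.2221
rotate P by −φ3: (-0.0183, 0.1482, -0.4042)
  e−x'=0.1783;  (l²−L²−(e−x')²−y'²−z²)/2L = -0.1232
  √(A²+B²)=0.4418;  θ3 = -1.1553+1.8534 ≈ 0.6982

θ₁ = -0.2613, θ₂ = 1.2221, θ₃ = 0.6982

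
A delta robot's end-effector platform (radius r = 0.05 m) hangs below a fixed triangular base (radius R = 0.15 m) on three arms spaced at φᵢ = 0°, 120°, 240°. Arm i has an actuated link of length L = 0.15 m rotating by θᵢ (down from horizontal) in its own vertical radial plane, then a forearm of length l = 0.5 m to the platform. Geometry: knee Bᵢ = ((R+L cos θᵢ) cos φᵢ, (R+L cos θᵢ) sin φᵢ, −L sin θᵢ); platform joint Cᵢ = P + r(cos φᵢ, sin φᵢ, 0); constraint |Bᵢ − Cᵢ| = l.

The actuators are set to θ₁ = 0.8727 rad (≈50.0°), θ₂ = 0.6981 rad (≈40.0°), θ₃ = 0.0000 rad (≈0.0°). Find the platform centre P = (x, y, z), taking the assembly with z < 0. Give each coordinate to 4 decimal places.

arm 1 at φ=0.0°: e+L cos θ1 = 0.1964;  O1 = (0.1964, 0.0000, -0.1149)
φ2=120.0°: virtual centre (-0.1075, 0.1861, -0.0964), radius l
arm 3 at φ=240.0°: e+L cos θ3 = 0.2500;  O3 = (-0.1250, -0.2165, 0.0000)
eliminate P² terms by subtracting sphere 1 from 2 and 3
linear system: -0.6077x+0.3722y = 0.0037−0.0370z; -0.6428x+-0.4330y = 0.0107−0.2298z
det = 0.5024;  x = -0.0111+0.2021z,  y = -0.0082+0.2307z
quadratic in z: (1.0941)z²+(0.1421)z+(-0.1937)=0, √Δ=0.9315 → z ∈ {-0.4907, 0.3608}; z = -0.4907 (taking z<0)
x = -0.1103, y = -0.1214

(-0.1103, -0.1214, -0.4907)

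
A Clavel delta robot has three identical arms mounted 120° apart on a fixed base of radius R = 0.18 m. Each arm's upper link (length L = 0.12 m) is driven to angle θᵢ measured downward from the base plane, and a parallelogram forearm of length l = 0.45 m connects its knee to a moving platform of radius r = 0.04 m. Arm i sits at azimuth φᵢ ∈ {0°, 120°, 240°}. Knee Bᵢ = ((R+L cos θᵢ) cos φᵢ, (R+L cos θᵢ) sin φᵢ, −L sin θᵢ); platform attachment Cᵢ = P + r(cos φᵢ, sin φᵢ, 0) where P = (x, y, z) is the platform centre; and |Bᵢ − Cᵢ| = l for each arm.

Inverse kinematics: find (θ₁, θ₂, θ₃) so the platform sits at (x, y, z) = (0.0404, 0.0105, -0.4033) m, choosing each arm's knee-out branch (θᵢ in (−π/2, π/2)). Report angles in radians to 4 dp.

rotate P by −φ1: (0.0404, 0.0105, -0.4033)
  A cos θ + B sin θ = C:  0.0996·cos θ + -0.4033·sin θ = 0.0642
  γ=atan2(-0.4033,0.0996)=-1.3287;  ψ=arccos(0.1547)=1.4155;  θ1=γ+ψ≈0.0868
rotate P by −φ2: (-0.0111, -0.0402, -0.4033)
  A cos θ + B sin θ = C:  0.1511·cos θ + -0.4033·sin θ = 0.0042
  √(A²+B²)=0.4307;  θ2 = -1.2123+1.5612 ≈ 0.3488
φ3=240.0° → target in arm frame (-0.0293, 0.0297)
  A=0.1693, B=-0.4033, C=(l²−L²−A²−y'²−z²)/(2L)=-0.0171
  γ=atan2(-0.4033,0.1693)=-1.1734;  ψ=arccos(-0.0390)=1.6098;  θ3=γ+ψ≈0.4365

θ₁ = 0.0868, θ₂ = 0.3488, θ₃ = 0.4365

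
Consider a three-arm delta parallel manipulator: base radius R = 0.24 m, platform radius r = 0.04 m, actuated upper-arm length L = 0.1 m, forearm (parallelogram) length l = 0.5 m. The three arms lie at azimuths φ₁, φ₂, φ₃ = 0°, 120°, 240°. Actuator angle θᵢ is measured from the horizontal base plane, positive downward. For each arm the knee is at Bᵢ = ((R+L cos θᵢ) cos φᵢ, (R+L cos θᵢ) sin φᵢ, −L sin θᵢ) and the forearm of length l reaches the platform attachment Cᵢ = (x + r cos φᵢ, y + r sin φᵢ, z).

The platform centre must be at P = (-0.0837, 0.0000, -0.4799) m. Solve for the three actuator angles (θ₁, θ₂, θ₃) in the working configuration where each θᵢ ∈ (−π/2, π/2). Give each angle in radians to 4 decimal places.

φ1=0.0° → target in arm frame (-0.0837, 0.0000)
  A cos θ + B sin θ = C:  0.2837·cos θ + -0.4799·sin θ = -0.3539
  γ=atan2(-0.4799,0.2837)=-1.0369;  ψ=arccos(-0.6349)=2.2587;  θ1=γ+ψ≈1.2218
rotate P by −φ2: (0.0418, 0.0725, -0.4799)
  A cos θ + B sin θ = C:  0.1582·cos θ + -0.4799·sin θ = -0.1028
  √(A²+B²)=0.5053;  θ2 = -1.2525+1.7758 ≈ 0.5233
φ3=240.0° → target in arm frame (0.0419, -0.0725)
  A=0.1581, B=-0.4799, C=(l²−L²−A²−y'²−z²)/(2L)=-0.1028
  θ3 = atan2(B,A) + arccos(C/0.5053) = 0.5233

θ₁ = 1.2218, θ₂ = 0.5233, θ₃ = 0.5233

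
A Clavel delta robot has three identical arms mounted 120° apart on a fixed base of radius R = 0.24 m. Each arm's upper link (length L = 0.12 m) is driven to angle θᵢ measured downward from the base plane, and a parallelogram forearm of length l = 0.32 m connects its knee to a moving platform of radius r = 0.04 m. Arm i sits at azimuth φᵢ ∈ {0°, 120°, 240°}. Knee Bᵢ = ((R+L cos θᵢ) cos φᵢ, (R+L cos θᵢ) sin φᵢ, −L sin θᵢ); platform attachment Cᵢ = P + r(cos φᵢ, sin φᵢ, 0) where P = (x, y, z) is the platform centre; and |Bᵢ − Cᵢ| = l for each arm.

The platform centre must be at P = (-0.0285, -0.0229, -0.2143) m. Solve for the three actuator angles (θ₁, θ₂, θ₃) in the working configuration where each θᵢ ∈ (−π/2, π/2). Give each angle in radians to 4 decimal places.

arm 1 (φ=0.0°): x'=-0.0285, y'=-0.0229
  e−x'=0.2285;  (l²−L²−(e−x')²−y'²−z²)/2L = -0.0444
  θ1 = atan2(B,A) + arccos(C/0.3133) = 0.9597
arm 2 (φ=120.0°): x'=-0.0056, y'=0.0361
  A=0.2056, B=-0.2143, C=(l²−L²−A²−y'²−z²)/(2L)=-0.0062
  √(A²+B²)=0.2970;  θ2 = -0.8062+1.5918 ≈ 0.7856
φ3=240.0° → target in arm frame (0.0341, -0.0132)
  A cos θ + B sin θ = C:  0.1659·cos θ + -0.2143·sin θ = 0.0599
  θ3 = atan2(B,A) + arccos(C/0.2710) = 0.4360

θ₁ = 0.9597, θ₂ = 0.7856, θ₃ = 0.4360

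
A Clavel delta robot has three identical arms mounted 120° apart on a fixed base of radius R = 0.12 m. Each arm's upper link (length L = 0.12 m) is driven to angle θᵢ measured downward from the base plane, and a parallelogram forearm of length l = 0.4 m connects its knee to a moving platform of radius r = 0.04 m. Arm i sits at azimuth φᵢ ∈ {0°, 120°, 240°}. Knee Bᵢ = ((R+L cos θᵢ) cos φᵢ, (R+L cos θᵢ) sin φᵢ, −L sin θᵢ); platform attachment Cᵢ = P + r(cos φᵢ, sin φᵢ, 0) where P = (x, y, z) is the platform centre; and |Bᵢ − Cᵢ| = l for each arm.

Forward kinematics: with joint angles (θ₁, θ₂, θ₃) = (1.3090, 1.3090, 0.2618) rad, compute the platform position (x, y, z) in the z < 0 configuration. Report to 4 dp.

O1 = (0.1111·cos0.0°, 0.1111·sin0.0°, -0.1159) = (0.1111, 0.0000, -0.1159)
arm 2 at φ=120.0°: e+L cos θ2 = 0.1111;  O2 = (-0.0555, 0.0962, -0.1159)
φ3=240.0°: virtual centre (-0.0980, -0.1697, -0.0311), radius l
subtract pairs → two planes through P
[-0.3332 0.1924 0.0000]·P = 0.0000;  [-0.4180 -0.3393 0.1697]·P = 0.0136
Cramer: x(z) = -0.0135+0.1687z;  y(z) = -0.0234+0.2923z
quadratic in z: (1.1139)z²+(0.1761)z+(-0.1305)=0, √Δ=0.7826 → z ∈ {-0.4304, 0.2722}; z = -0.4304 (taking z<0)
x = -0.0861, y = -0.1492

(-0.0861, -0.1492, -0.4304)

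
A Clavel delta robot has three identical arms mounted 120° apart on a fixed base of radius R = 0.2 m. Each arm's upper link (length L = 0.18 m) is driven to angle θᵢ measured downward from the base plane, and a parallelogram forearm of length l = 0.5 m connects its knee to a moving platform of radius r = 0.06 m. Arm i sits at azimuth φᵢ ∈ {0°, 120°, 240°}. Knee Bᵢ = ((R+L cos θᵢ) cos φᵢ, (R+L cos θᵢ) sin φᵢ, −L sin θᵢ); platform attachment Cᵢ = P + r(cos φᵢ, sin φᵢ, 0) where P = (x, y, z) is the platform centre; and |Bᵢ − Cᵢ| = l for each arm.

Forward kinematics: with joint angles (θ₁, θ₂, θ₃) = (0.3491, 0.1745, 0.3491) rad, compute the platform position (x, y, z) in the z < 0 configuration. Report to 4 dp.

(-0.0154, 0.0266, -0.4410)

S1 = (0.3091·cos0.0°, 0.3091·sin0.0°, -0.0616) = (0.3091, 0.0000, -0.0616)
arm 2 at φ=120.0°: e+L cos θ2 = 0.3173;  S2 = (-0.1586, 0.2748, -0.0313)
S3 = (0.3091·cos240.0°, 0.3091·sin240.0°, -0.0616) = (-0.1546, -0.2677, -0.0616)
eliminate P² terms by subtracting sphere 1 from 2 and 3
plane₁₂: -0.9356x+0.5495y+0.0606z = 0.0023
det = 1.0106;  x = -0.0012+0.0321z,  y = 0.0021+-0.0556z
quadratic in z: (1.0041)z²+(0.1030)z+(-0.1499)=0, √Δ=0.7827 → z ∈ {-0.4410, 0.3385}; z = -0.4410 (taking z<0)
x = -0.0154, y = 0.0266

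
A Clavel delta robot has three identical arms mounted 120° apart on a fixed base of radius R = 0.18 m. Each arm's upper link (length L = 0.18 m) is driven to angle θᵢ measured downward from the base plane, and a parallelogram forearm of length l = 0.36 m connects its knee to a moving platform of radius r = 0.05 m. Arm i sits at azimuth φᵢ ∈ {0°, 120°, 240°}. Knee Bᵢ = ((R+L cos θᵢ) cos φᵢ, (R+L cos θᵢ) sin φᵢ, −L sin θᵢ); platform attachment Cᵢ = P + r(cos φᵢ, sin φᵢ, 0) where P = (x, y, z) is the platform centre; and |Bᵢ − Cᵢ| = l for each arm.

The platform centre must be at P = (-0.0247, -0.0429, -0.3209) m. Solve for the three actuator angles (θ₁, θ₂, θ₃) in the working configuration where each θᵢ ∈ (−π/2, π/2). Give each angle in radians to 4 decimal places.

φ1=0.0° → target in arm frame (-0.0247, -0.0429)
  A=0.1547, B=-0.3209, C=(l²−L²−A²−y'²−z²)/(2L)=-0.0876
  √(A²+B²)=0.3562;  θ1 = -1.1216+1.8194 ≈ 0.6978
rotate P by −φ2: (-0.0248, 0.0428, -0.3209)
  A cos θ + B sin θ = C:  0.1548·cos θ + -0.3209·sin θ = -0.0877
  √(A²+B²)=0.3563;  θ2 = -1.1213+1.8195 ≈ 0.6982
φ3=240.0° → target in arm frame (0.0495, 0.0001)
  A=0.0805, B=-0.3209, C=(l²−L²−A²−y'²−z²)/(2L)=-0.0340
  √(A²+B²)=0.3308;  θ3 = -1.3250+1.6739 ≈ 0.3489

θ₁ = 0.6978, θ₂ = 0.6982, θ₃ = 0.3489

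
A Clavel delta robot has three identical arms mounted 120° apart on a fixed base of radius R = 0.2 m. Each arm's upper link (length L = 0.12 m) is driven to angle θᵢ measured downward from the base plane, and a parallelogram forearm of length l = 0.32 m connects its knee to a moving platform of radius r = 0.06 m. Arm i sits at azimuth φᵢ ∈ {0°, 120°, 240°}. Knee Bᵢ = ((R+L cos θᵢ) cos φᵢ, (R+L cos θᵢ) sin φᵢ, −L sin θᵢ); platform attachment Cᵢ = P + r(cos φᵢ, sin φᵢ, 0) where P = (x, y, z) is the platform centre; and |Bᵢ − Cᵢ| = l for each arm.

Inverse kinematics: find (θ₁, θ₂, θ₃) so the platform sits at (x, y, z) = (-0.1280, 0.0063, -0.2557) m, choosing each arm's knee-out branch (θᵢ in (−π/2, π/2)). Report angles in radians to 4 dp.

φ1=0.0° → target in arm frame (-0.1280, 0.0063)
  A=0.2680, B=-0.2557, C=(l²−L²−A²−y'²−z²)/(2L)=-0.2052
  √(A²+B²)=0.3704;  θ1 = -0.7619+2.1579 ≈ 1.3960
rotate P by −φ2: (0.0695, 0.1077, -0.2557)
  A cos θ + B sin θ = C:  0.0705·cos θ + -0.2557·sin θ = 0.0252
  γ=atan2(-0.2557,0.0705)=-1.3016;  ψ=arccos(0.0949)=1.4758;  θ2=γ+ψ≈0.1741
arm 3 (φ=240.0°): x'=0.0585, y'=-0.1140
  A cos θ + B sin θ = C:  0.0815·cos θ + -0.2557·sin θ = 0.0124
  γ=atan2(-0.2557,0.0815)=-1.2624;  ψ=arccos(0.0464)=1.5244;  θ3=γ+ψ≈0.2620

θ₁ = 1.3960, θ₂ = 0.1741, θ₃ = 0.2620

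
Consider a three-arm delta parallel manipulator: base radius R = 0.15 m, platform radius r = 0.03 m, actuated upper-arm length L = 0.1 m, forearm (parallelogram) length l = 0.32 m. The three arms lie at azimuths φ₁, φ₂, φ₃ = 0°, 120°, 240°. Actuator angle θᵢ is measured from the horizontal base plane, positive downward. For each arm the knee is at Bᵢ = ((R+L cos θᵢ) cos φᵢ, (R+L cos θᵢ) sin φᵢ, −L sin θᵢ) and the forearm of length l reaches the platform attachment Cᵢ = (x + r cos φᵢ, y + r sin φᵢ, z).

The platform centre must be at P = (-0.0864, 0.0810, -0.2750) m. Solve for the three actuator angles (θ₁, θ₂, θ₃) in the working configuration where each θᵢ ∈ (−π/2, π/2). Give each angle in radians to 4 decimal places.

θ₁ = 1.1342, θ₂ = -0.2624, θ₃ = 0.7856

φ1=0.0° → target in arm frame (-0.0864, 0.0810)
  A=0.2064, B=-0.2750, C=(l²−L²−A²−y'²−z²)/(2L)=-0.1619
  √(A²+B²)=0.3438;  θ1 = -0.9269+2.0612 ≈ 1.1342
rotate P by −φ2: (0.1133, 0.0343, -0.2750)
  e−x'=0.0067;  (l²−L²−(e−x')²−y'²−z²)/2L = 0.0778
  √(A²+B²)=0.2751;  θ2 = -1.5466+1.2842 ≈ -0.2624
φ3=240.0° → target in arm frame (-0.0269, -0.1153)
  e−x'=0.1469;  (l²−L²−(e−x')²−y'²−z²)/2L = -0.0906
  √(A²+B²)=0.3118;  θ3 = -1.0800+1.8656 ≈ 0.7856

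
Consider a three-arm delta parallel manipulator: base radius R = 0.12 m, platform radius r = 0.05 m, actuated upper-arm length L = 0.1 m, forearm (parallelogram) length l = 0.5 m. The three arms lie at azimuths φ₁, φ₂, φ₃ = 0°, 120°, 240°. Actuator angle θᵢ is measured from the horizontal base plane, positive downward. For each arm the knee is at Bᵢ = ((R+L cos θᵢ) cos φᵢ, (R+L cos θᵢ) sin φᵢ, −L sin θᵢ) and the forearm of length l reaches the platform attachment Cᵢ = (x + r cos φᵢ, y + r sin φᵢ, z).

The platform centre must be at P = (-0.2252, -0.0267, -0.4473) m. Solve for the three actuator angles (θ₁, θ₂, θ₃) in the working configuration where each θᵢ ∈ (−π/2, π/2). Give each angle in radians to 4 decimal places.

θ₁ = 1.0470, θ₂ = -0.0002, θ₃ = -0.1746

φ1=0.0° → target in arm frame (-0.2252, -0.0267)
  A cos θ + B sin θ = C:  0.2952·cos θ + -0.4473·sin θ = -0.2397
  √(A²+B²)=0.5359;  θ1 = -0.9875+2.0344 ≈ 1.0470
φ2=120.0° → target in arm frame (0.0895, 0.2084)
  A cos θ + B sin θ = C:  -0.0195·cos θ + -0.4473·sin θ = -0.0194
  γ=atan2(-0.4473,-0.0195)=-1.6143;  ψ=arccos(-0.0433)=1.6141;  θ2=γ+ψ≈-0.0002
φ3=240.0° → target in arm frame (0.1357, -0.1817)
  A cos θ + B sin θ = C:  -0.0657·cos θ + -0.4473·sin θ = 0.0130
  θ3 = atan2(B,A) + arccos(C/0.4521) = -0.1746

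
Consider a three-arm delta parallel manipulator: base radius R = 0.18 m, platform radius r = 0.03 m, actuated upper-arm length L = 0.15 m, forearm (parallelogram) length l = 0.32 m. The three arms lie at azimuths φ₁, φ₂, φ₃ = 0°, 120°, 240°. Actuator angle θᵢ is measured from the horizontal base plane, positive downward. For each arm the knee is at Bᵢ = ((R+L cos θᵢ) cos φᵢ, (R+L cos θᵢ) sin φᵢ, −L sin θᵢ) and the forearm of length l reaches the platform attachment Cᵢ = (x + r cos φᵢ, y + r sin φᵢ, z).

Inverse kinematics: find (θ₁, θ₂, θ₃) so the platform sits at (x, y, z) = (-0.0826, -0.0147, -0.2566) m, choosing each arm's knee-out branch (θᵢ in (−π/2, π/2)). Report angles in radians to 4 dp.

rotate P by −φ1: (-0.0826, -0.0147, -0.2566)
  e−x'=0.2326;  (l²−L²−(e−x')²−y'²−z²)/2L = -0.1342
  √(A²+B²)=0.3463;  θ1 = -0.8344+1.9687 ≈ 1.1343
rotate P by −φ2: (0.0286, 0.0789, -0.2566)
  e−x'=0.1214;  (l²−L²−(e−x')²−y'²−z²)/2L = -0.0230
  γ=atan2(-0.2566,0.1214)=-1.1288;  ψ=arccos(-0.0812)=1.6520;  θ2=γ+ψ≈0.5232
arm 3 (φ=240.0°): x'=0.0540, y'=-0.0642
  e−x'=0.0960;  (l²−L²−(e−x')²−y'²−z²)/2L = 0.0024
  √(A²+B²)=0.2740;  θ3 = -1.2129+1.5620 ≈ 0.3491

θ₁ = 1.1343, θ₂ = 0.5232, θ₃ = 0.3491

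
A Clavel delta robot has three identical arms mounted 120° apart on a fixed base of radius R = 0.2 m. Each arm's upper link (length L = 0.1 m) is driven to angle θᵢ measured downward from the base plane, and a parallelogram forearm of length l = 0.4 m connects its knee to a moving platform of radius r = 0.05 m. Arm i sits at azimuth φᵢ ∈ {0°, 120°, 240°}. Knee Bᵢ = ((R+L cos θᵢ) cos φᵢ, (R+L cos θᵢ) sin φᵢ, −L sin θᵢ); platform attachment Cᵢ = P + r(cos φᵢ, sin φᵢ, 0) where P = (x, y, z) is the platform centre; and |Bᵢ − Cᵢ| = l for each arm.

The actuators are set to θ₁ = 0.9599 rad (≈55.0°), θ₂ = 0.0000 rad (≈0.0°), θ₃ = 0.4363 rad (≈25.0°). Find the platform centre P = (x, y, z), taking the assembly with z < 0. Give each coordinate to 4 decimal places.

(-0.0822, 0.0377, -0.3553)

φ1=0.0°: virtual centre (0.2074, 0.0000, -0.0819), radius l
φ2=120.0°: virtual centre (-0.1250, 0.2165, 0.0000), radius l
arm 3 at φ=240.0°: (R−r)+L cos θ3 = 0.2406;  centre 3 = (-0.1203, -0.2084, -0.0423)
subtract pairs → two planes through P
linear system: -0.6647x+0.4330y = 0.0128−0.1638z; -0.6554x+-0.4168y = 0.0100−0.0793z
Cramer: x(z) = -0.0172+0.1830z;  y(z) = 0.0031-0.0974z
quadratic in z: (1.0430)z²+(0.0810)z+(-0.1028)=0, √Δ=0.6600 → z ∈ {-0.3553, 0.2776}; z = -0.3553 (taking z<0)
x = -0.0822, y = 0.0377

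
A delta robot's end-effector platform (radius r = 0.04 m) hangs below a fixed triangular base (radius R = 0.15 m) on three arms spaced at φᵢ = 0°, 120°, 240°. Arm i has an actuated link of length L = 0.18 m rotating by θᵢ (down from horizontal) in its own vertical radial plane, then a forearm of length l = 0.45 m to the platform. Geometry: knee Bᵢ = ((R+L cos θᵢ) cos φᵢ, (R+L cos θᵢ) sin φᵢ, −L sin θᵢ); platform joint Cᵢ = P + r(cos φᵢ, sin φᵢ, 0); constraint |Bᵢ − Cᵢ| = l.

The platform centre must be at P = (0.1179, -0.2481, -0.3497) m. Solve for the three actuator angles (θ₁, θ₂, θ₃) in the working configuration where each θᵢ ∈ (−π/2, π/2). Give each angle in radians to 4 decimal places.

φ1=0.0° → target in arm frame (0.1179, -0.2481)
  e−x'=-0.0079;  (l²−L²−(e−x')²−y'²−z²)/2L = -0.0384
  γ=atan2(-0.3497,-0.0079)=-1.5934;  ψ=arccos(-0.1096)=1.6807;  θ1=γ+ψ≈0.0873
rotate P by −φ2: (-0.2738, 0.0219, -0.3497)
  e−x'=0.3838;  (l²−L²−(e−x')²−y'²−z²)/2L = -0.2777
  γ=atan2(-0.3497,0.3838)=-0.7389;  ψ=arccos(-0.5349)=2.1352;  θ2=γ+ψ≈1.3962
arm 3 (φ=240.0°): x'=0.1559, y'=0.2262
  e−x'=-0.0459;  (l²−L²−(e−x')²−y'²−z²)/2L = -0.0151
  γ=atan2(-0.3497,-0.0459)=-1.7013;  ψ=arccos(-0.0429)=1.6137;  θ3=γ+ψ≈-0.0877

θ₁ = 0.0873, θ₂ = 1.3962, θ₃ = -0.0877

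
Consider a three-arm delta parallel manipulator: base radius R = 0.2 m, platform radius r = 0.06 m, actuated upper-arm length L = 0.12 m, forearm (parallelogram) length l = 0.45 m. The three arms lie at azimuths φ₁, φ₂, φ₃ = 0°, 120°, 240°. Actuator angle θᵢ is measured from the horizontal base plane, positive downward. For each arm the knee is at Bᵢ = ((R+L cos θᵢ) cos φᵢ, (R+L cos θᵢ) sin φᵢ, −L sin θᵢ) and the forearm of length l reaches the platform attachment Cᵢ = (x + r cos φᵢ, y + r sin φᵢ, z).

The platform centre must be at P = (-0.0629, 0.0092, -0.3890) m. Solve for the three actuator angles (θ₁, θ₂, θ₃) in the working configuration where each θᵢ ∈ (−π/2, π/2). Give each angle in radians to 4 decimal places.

arm 1 (φ=0.0°): x'=-0.0629, y'=0.0092
  e−x'=0.2029;  (l²−L²−(e−x')²−y'²−z²)/2L = -0.0186
  √(A²+B²)=0.4387;  θ1 = -1.0900+1.6133 ≈ 0.5233
arm 2 (φ=120.0°): x'=0.0394, y'=0.0499
  A cos θ + B sin θ = C:  0.1006·cos θ + -0.3890·sin θ = 0.1007
  √(A²+B²)=0.4018;  θ2 = -1.3178+1.3174 ≈ -0.0004
arm 3 (φ=240.0°): x'=0.0235, y'=-0.0591
  e−x'=0.1165;  (l²−L²−(e−x')²−y'²−z²)/2L = 0.0821
  √(A²+B²)=0.4061;  θ3 = -1.2798+1.3671 ≈ 0.0873

θ₁ = 0.5233, θ₂ = -0.0004, θ₃ = 0.0873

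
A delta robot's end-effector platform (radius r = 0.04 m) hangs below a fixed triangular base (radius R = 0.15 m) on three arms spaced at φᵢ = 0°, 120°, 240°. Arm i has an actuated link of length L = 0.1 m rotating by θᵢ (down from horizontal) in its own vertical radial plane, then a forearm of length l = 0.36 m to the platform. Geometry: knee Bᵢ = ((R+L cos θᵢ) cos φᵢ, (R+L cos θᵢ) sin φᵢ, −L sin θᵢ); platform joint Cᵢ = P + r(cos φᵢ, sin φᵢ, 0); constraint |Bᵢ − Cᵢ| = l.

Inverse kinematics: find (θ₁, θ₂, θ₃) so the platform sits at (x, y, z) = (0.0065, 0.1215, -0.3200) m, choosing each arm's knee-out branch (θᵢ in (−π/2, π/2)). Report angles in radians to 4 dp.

θ₁ = 0.4361, θ₂ = -0.1751, θ₃ = 1.0471

rotate P by −φ1: (0.0065, 0.1215, -0.3200)
  A=0.1035, B=-0.3200, C=(l²−L²−A²−y'²−z²)/(2L)=-0.0414
  θ1 = atan2(B,A) + arccos(C/0.3363) = 0.4361
arm 2 (φ=120.0°): x'=0.1020, y'=-0.0664
  A cos θ + B sin θ = C:  0.0080·cos θ + -0.3200·sin θ = 0.0636
  √(A²+B²)=0.3201;  θ2 = -1.5457+1.3706 ≈ -0.1751
φ3=240.0° → target in arm frame (-0.1085, -0.0551)
  e−x'=0.2185;  (l²−L²−(e−x')²−y'²−z²)/2L = -0.1678
  √(A²+B²)=0.3875;  θ3 = -0.9718+2.0188 ≈ 1.0471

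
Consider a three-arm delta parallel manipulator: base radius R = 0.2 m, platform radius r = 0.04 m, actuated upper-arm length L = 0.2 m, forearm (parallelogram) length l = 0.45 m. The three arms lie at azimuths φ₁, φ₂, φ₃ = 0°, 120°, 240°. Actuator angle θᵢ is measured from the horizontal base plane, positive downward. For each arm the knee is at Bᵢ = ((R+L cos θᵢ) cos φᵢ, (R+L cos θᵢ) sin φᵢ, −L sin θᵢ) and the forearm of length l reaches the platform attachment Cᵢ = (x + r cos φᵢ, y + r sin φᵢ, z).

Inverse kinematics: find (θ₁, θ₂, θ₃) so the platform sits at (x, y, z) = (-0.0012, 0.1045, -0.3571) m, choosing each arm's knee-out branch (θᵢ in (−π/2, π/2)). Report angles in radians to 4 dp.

φ1=0.0° → target in arm frame (-0.0012, 0.1045)
  A cos θ + B sin θ = C:  0.1612·cos θ + -0.3571·sin θ = -0.0048
  √(A²+B²)=0.3918;  θ1 = -1.1468+1.5831 ≈ 0.4363
rotate P by −φ2: (0.0911, -0.0512, -0.3571)
  e−x'=0.0689;  (l²−L²−(e−x')²−y'²−z²)/2L = 0.0690
  γ=atan2(-0.3571,0.0689)=-1.3802;  ψ=arccos(0.1898)=1.3798;  θ2=γ+ψ≈-0.0003
arm 3 (φ=240.0°): x'=-0.0899, y'=-0.0533
  A=0.2499, B=-0.3571, C=(l²−L²−A²−y'²−z²)/(2L)=-0.0758
  θ3 = atan2(B,A) + arccos(C/0.4359) = 0.7853

θ₁ = 0.4363, θ₂ = -0.0003, θ₃ = 0.7853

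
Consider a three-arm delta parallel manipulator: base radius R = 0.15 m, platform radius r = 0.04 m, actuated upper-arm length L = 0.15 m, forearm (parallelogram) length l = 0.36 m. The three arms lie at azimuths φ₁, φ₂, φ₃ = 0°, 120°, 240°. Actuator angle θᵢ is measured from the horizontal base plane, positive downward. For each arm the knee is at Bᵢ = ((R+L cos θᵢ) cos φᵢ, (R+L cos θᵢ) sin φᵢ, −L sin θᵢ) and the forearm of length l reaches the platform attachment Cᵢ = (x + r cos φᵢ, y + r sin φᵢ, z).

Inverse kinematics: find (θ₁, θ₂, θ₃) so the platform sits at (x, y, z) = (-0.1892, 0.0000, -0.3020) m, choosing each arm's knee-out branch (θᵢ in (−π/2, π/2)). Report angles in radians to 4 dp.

θ₁ = 1.3961, θ₂ = 0.1746, θ₃ = 0.1746

φ1=0.0° → target in arm frame (-0.1892, 0.0000)
  A=0.2992, B=-0.3020, C=(l²−L²−A²−y'²−z²)/(2L)=-0.2454
  θ1 = atan2(B,A) + arccos(C/0.4251) = 1.3961
rotate P by −φ2: (0.0946, 0.1639, -0.3020)
  A=0.0154, B=-0.3020, C=(l²−L²−A²−y'²−z²)/(2L)=-0.0373
  γ=atan2(-0.3020,0.0154)=-1.5198;  ψ=arccos(-0.1233)=1.6944;  θ2=γ+ψ≈0.1746
φ3=240.0° → target in arm frame (0.0946, -0.1639)
  A cos θ + B sin θ = C:  0.0154·cos θ + -0.3020·sin θ = -0.0373
  θ3 = atan2(B,A) + arccos(C/0.3024) = 0.1746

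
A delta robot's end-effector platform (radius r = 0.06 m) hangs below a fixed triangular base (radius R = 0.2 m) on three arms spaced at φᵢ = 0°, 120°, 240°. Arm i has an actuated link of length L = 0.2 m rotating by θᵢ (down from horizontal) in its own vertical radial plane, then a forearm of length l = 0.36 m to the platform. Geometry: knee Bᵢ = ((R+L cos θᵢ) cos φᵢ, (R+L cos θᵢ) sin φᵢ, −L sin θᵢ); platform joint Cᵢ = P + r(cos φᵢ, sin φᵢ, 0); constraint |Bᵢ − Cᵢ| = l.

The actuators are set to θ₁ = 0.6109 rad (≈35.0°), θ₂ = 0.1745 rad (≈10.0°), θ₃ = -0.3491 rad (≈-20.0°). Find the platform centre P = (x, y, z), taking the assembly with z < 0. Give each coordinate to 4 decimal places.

(-0.0527, -0.0263, -0.1571)

S1 = (0.3038·cos0.0°, 0.3038·sin0.0°, -0.1147) = (0.3038, 0.0000, -0.1147)
S2 = (0.3370·cos120.0°, 0.3370·sin120.0°, -0.0347) = (-0.1685, 0.2918, -0.0347)
S3 = (0.3279·cos240.0°, 0.3279·sin240.0°, 0.0684) = (-0.1640, -0.2840, 0.0684)
|S₂|²−|S₁|² = 0.0093;  |S₃|²−|S₁|² = 0.0068
plane₁₂: -0.9446x+0.5836y+0.1600z = 0.0093
Cramer: x(z) = -0.0085+0.2814z;  y(z) = 0.0021+0.1813z
sphere 1 gives Az²+Bz+C=0 with A=1.1121, B=0.0544, C=-0.0189;  B²−4AC=0.0870;  roots -0.1571, 0.1081;  negative root z = -0.1571
x = -0.0527, y = -0.0263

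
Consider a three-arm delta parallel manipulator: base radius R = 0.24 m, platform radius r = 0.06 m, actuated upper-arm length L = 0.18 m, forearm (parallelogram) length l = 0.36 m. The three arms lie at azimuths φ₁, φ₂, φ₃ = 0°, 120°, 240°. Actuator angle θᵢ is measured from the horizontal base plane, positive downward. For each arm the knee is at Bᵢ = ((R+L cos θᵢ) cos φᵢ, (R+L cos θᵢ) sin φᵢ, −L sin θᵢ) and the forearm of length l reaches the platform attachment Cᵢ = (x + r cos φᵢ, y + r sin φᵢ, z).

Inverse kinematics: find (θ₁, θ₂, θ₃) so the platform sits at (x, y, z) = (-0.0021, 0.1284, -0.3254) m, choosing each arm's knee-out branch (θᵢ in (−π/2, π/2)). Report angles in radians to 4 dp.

rotate P by −φ1: (-0.0021, 0.1284, -0.3254)
  A=0.1821, B=-0.3254, C=(l²−L²−A²−y'²−z²)/(2L)=-0.1620
  θ1 = atan2(B,A) + arccos(C/0.3729) = 0.9597
arm 2 (φ=120.0°): x'=0.1122, y'=-0.0624
  e−x'=0.0678;  (l²−L²−(e−x')²−y'²−z²)/2L = -0.0477
  √(A²+B²)=0.3324;  θ2 = -1.3655+1.7148 ≈ 0.3492
rotate P by −φ3: (-0.1101, -0.0660, -0.3254)
  e−x'=0.2901;  (l²−L²−(e−x')²−y'²−z²)/2L = -0.2701
  √(A²+B²)=0.4360;  θ3 = -0.8426+2.2389 ≈ 1.3963

θ₁ = 0.9597, θ₂ = 0.3492, θ₃ = 1.3963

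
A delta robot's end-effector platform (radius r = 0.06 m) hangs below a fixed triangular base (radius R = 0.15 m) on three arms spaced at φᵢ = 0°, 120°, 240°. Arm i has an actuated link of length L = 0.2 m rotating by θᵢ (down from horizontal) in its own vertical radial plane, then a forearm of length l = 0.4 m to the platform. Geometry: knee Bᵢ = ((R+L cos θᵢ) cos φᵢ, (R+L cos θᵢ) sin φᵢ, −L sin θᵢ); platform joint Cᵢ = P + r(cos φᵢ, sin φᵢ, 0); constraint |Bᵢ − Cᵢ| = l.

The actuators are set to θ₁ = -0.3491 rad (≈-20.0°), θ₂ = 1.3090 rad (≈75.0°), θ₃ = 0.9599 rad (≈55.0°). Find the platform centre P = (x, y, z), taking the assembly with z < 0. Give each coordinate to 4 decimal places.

(0.2505, -0.0768, -0.3232)

arm 1 at φ=0.0°: ρ1 = 0.2779;  O1 = (0.2779, 0.0000, 0.0684)
arm 2 at φ=120.0°: ρ2 = 0.1418;  O2 = (-0.0709, 0.1228, -0.1932)
O3 = (0.2047·cos240.0°, 0.2047·sin240.0°, -0.1638) = (-0.1024, -0.1773, -0.1638)
|O₂|²−|O₁|² = -0.0245;  |O₃|²−|O₁|² = -0.0132
plane₁₂: -0.6976x+0.2455y+-0.5232z = -0.0245
Cramer: x(z) = 0.0275-0.6900z;  y(z) = -0.0218+0.1702z
into |P−O₁|² = l²: 1.5051z² + 0.2014z + -0.0921 = 0;  Δ = 0.5952;  z = -0.3232 or 0.1894 → z<0 root = -0.3232
x = 0.2505, y = -0.0768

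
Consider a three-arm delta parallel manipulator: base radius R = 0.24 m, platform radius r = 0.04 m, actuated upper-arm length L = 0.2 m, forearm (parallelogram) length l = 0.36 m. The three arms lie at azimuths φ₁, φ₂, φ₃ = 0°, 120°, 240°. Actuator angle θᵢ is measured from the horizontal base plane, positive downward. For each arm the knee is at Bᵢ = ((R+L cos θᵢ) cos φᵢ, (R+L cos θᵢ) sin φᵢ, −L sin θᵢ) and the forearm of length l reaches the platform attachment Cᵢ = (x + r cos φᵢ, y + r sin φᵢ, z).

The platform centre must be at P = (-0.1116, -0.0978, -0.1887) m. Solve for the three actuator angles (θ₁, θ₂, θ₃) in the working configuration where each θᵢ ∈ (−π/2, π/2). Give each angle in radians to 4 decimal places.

rotate P by −φ1: (-0.1116, -0.0978, -0.1887)
  A cos θ + B sin θ = C:  0.3116·cos θ + -0.1887·sin θ = -0.1317
  γ=atan2(-0.1887,0.3116)=-0.5445;  ψ=arccos(-0.3614)=1.9406;  θ1=γ+ψ≈1.3961
arm 2 (φ=120.0°): x'=-0.0289, y'=0.1455
  e−x'=0.2289;  (l²−L²−(e−x')²−y'²−z²)/2L = -0.0490
  √(A²+B²)=0.2967;  θ2 = -0.6894+1.7366 ≈ 1.0472
arm 3 (φ=240.0°): x'=0.1405, y'=-0.0477
  e−x'=0.0595;  (l²−L²−(e−x')²−y'²−z²)/2L = 0.1204
  √(A²+B²)=0.1979;  θ3 = -1.2653+0.9164 ≈ -0.3489

θ₁ = 1.3961, θ₂ = 1.0472, θ₃ = -0.3489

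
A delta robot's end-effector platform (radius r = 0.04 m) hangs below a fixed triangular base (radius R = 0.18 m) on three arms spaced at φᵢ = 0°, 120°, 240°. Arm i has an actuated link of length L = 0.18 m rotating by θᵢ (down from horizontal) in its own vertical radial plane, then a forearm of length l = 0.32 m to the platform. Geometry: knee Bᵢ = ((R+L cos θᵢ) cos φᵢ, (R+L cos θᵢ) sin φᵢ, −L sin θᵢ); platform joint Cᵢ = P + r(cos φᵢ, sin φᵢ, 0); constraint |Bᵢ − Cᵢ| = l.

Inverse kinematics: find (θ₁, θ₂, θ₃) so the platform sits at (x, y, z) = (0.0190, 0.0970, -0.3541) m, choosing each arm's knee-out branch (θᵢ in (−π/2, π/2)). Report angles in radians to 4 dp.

φ1=0.0° → target in arm frame (0.0190, 0.0970)
  e−x'=0.1210;  (l²−L²−(e−x')²−y'²−z²)/2L = -0.2207
  γ=atan2(-0.3541,0.1210)=-1.2415;  ψ=arccos(-0.5897)=2.2015;  θ1=γ+ψ≈0.9599
arm 2 (φ=120.0°): x'=0.0745, y'=-0.0650
  e−x'=0.0655;  (l²−L²−(e−x')²−y'²−z²)/2L = -0.1775
  √(A²+B²)=0.3601;  θ2 = -1.3879+2.0862 ≈ 0.6983
arm 3 (φ=240.0°): x'=-0.0935, y'=-0.0320
  e−x'=0.2335;  (l²−L²−(e−x')²−y'²−z²)/2L = -0.3082
  √(A²+B²)=0.4242;  θ3 = -0.9878+2.3840 ≈ 1.3962

θ₁ = 0.9599, θ₂ = 0.6983, θ₃ = 1.3962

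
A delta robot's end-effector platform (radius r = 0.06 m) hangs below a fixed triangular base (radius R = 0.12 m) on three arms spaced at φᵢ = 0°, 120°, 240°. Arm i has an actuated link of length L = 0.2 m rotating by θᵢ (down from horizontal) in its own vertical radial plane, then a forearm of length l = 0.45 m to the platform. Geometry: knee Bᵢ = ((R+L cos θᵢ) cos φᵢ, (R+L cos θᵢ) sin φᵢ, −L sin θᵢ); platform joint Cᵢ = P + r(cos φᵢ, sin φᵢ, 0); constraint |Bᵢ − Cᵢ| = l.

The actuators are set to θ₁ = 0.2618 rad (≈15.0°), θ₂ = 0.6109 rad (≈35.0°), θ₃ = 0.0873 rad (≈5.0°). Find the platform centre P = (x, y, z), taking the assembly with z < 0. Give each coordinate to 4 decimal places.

(0.0224, -0.1045, -0.4236)

φ1=0.0°: virtual centre (0.2532, 0.0000, -0.0518), radius l
φ2=120.0°: virtual centre (-0.1119, 0.1938, -0.1147), radius l
arm 3 at φ=240.0°: (R−r)+L cos θ3 = 0.2592;  centre 3 = (-0.1296, -0.2245, -0.0174)
subtract pairs → two planes through P
linear system: -0.7302x+0.3877y = -0.0035−-0.1259z; -0.7656x+-0.4490y = 0.0007−0.0687z
Cramer: x(z) = 0.0021-0.0479z;  y(z) = -0.0052+0.2346z
quadratic in z: (1.0573)z²+(0.1252)z+(-0.1367)=0, √Δ=0.7707 → z ∈ {-0.4236, 0.3053}; z = -0.4236 (taking z<0)
x = 0.0224, y = -0.1045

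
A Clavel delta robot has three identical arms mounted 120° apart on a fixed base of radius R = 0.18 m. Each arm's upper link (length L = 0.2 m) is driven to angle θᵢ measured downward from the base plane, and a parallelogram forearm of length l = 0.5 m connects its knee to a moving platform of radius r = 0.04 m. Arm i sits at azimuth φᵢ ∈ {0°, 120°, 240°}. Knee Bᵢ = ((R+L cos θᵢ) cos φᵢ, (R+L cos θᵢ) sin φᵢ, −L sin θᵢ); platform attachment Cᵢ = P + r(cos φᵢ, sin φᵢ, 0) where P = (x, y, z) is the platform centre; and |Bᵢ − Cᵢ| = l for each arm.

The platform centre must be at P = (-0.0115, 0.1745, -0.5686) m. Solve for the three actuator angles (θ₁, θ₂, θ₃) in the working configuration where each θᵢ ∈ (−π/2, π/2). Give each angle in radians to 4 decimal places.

arm 1 (φ=0.0°): x'=-0.0115, y'=0.1745
  e−x'=0.1515;  (l²−L²−(e−x')²−y'²−z²)/2L = -0.4168
  √(A²+B²)=0.5884;  θ1 = -1.3104+2.3578 ≈ 1.0474
φ2=120.0° → target in arm frame (0.1569, -0.0773)
  A=-0.0169, B=-0.5686, C=(l²−L²−A²−y'²−z²)/(2L)=-0.2989
  θ2 = atan2(B,A) + arccos(C/0.5689) = 0.5236
φ3=240.0° → target in arm frame (-0.1454, -0.0972)
  e−x'=0.2854;  (l²−L²−(e−x')²−y'²−z²)/2L = -0.5105
  γ=atan2(-0.5686,0.2854)=-1.1056;  ψ=arccos(-0.8024)=2.5021;  θ3=γ+ψ≈1.3965

θ₁ = 1.0474, θ₂ = 0.5236, θ₃ = 1.3965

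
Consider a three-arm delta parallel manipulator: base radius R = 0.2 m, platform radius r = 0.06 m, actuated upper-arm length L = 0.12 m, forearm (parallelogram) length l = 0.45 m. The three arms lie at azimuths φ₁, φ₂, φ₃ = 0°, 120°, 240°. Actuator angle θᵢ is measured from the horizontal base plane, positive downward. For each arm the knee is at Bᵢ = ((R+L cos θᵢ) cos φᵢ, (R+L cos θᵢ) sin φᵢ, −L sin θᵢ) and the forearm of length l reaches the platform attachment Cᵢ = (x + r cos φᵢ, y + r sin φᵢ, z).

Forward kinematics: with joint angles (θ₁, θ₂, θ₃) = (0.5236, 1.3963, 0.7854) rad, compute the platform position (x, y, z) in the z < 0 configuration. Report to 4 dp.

(0.0854, -0.0822, -0.4731)

arm 1 at φ=0.0°: (R−r)+L cos θ1 = 0.2439;  S1 = (0.2439, 0.0000, -0.0600)
φ2=120.0°: virtual centre (-0.0804, 0.1393, -0.1182), radius l
φ3=240.0°: virtual centre (-0.1124, -0.1947, -0.0849), radius l
eliminate P² terms by subtracting sphere 1 from 2 and 3
plane₁₂: -0.6487x+0.2786y+-0.1164z = -0.0233
Cramer: x(z) = 0.0234-0.1311z;  y(z) = -0.0291+0.1123z
sphere 1 gives Az²+Bz+C=0 with A=1.0298, B=0.1713, C=-0.1494;  B²−4AC=0.6448;  roots -0.4731, 0.3067;  negative root z = -0.4731
x = 0.0854, y = -0.0822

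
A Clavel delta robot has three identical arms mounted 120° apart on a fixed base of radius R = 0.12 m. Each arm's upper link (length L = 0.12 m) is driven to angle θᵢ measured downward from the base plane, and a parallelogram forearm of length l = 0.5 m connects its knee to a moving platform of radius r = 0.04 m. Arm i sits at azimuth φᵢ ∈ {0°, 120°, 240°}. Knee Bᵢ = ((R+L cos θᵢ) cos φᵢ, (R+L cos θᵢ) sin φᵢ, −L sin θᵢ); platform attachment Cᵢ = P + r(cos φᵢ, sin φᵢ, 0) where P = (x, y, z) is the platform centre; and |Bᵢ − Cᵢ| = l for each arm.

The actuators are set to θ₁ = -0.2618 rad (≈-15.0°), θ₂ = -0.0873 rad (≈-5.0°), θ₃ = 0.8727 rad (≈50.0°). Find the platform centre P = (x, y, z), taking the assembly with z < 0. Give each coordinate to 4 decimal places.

O1 = (0.1959·cos0.0°, 0.1959·sin0.0°, 0.0311) = (0.1959, 0.0000, 0.0311)
φ2=120.0°: virtual centre (-0.0998, 0.1728, 0.0105), radius l
O3 = (0.1571·cos240.0°, 0.1571·sin240.0°, -0.0919) = (-0.0786, -0.1361, -0.0919)
eliminate P² terms by subtracting sphere 1 from 2 and 3
plane₁₂: -0.5914x+0.3456y+-0.0412z = 0.0006
Cramer: x(z) = 0.0057-0.2744z;  y(z) = 0.0114-0.3503z
into |P−O₁|² = l²: 1.1980z² + 0.0343z + -0.2127 = 0;  Δ = 1.0205;  z = -0.4359 or 0.4073 → z<0 root = -0.4359
x = 0.1253, y = 0.1641

(0.1253, 0.1641, -0.4359)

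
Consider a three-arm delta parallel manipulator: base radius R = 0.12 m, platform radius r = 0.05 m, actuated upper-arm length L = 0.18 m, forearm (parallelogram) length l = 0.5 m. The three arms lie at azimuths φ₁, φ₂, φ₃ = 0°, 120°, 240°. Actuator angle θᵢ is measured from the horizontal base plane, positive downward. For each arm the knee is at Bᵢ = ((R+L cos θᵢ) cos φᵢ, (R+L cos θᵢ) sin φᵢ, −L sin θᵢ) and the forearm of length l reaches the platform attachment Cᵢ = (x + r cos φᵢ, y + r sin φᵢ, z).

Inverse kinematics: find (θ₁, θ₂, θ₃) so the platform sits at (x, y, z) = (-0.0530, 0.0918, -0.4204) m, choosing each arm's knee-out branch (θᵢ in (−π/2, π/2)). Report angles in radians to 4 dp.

arm 1 (φ=0.0°): x'=-0.0530, y'=0.0918
  A cos θ + B sin θ = C:  0.1230·cos θ + -0.4204·sin θ = 0.0481
  θ1 = atan2(B,A) + arccos(C/0.4380) = 0.1747
φ2=120.0° → target in arm frame (0.1060, 0.0000)
  A=-0.0360, B=-0.4204, C=(l²−L²−A²−y'²−z²)/(2L)=0.1099
  γ=atan2(-0.4204,-0.0360)=-1.6562;  ψ=arccos(0.2605)=1.3073;  θ2=γ+ψ≈-0.3490
rotate P by −φ3: (-0.0530, -0.0918, -0.4204)
  A cos θ + B sin θ = C:  0.1230·cos θ + -0.4204·sin θ = 0.0481
  √(A²+B²)=0.4380;  θ3 = -1.2862+1.4608 ≈ 0.1747

θ₁ = 0.1747, θ₂ = -0.3490, θ₃ = 0.1747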